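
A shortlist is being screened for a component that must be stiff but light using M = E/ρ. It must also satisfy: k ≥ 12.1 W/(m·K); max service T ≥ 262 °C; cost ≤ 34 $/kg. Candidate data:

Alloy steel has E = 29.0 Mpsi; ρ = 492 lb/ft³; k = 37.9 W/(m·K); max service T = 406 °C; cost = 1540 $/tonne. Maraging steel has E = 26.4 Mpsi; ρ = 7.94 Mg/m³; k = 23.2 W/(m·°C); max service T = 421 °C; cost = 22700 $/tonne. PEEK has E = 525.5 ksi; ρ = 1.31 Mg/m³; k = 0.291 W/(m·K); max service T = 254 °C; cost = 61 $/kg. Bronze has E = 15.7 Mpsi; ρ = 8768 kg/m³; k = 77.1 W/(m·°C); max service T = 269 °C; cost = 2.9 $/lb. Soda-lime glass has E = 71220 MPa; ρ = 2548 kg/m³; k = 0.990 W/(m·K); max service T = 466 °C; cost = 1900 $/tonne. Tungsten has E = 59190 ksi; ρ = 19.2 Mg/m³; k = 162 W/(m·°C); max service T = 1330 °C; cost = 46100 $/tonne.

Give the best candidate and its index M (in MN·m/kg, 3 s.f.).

Screen on constraints: k ≥ 12.1 W/(m·K); max service T ≥ 262 °C; cost ≤ 34 $/kg. Survivors: alloy steel, maraging steel, bronze.
Putting every candidate on a common basis:
  alloy steel: E = 199.9 GPa, ρ = 7881 kg/m³
  maraging steel: E = 182.0 GPa, ρ = 7940 kg/m³
  bronze: E = 108.2 GPa, ρ = 8768 kg/m³
  alloy steel: M = 25.4 MN·m/kg
  maraging steel: M = 22.9 MN·m/kg
  bronze: M = 12.3 MN·m/kg
Alloy steel has the largest M.

alloy steel, M = 25.4 MN·m/kg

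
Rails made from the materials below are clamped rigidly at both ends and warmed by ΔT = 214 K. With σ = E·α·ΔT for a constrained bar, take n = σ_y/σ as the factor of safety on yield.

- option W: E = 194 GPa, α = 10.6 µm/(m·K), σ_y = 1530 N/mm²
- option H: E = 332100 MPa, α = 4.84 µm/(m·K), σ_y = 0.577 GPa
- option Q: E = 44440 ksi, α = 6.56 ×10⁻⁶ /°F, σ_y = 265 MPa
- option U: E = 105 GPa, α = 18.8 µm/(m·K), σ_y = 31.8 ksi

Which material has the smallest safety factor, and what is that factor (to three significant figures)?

option Q, n = 0.342

Per material, after unit conversion:
  option W: E = 194.0, α = 10.6, σ_y = 1530 → σ = 440 MPa, n = 3.48
  option H: E = 332.1, α = 4.84, σ_y = 577.0 → σ = 344 MPa, n = 1.68
  option Q: E = 306.4, α = 11.8, σ_y = 265.0 → σ = 774 MPa, n = 0.342
  option U: E = 105.0, α = 18.8, σ_y = 219.3 → σ = 422 MPa, n = 0.519
Option Q has the lowest safety factor, n = 0.342.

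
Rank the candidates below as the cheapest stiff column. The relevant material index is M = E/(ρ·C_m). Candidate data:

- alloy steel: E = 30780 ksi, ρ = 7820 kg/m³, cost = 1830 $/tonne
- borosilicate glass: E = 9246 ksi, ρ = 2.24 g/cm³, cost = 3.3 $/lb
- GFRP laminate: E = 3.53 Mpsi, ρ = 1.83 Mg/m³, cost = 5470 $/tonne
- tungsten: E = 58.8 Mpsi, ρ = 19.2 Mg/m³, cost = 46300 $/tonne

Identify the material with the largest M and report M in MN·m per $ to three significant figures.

Convert each candidate to consistent units, then evaluate M:
  alloy steel: E = 212.2 GPa, ρ = 7820 kg/m³, cost = 1.830 $/kg
  borosilicate glass: E = 63.75 GPa, ρ = 2240 kg/m³, cost = 7.275 $/kg
  GFRP laminate: E = 24.34 GPa, ρ = 1830 kg/m³, cost = 5.470 $/kg
  tungsten: E = 405.4 GPa, ρ = 19200 kg/m³, cost = 46.30 $/kg
  alloy steel: M = 14.8 MN·m per $
  borosilicate glass: M = 3.91 MN·m per $
  GFRP laminate: M = 2.43 MN·m per $
  tungsten: M = 0.456 MN·m per $
Alloy steel has the largest M.

alloy steel, M = 14.8 MN·m per $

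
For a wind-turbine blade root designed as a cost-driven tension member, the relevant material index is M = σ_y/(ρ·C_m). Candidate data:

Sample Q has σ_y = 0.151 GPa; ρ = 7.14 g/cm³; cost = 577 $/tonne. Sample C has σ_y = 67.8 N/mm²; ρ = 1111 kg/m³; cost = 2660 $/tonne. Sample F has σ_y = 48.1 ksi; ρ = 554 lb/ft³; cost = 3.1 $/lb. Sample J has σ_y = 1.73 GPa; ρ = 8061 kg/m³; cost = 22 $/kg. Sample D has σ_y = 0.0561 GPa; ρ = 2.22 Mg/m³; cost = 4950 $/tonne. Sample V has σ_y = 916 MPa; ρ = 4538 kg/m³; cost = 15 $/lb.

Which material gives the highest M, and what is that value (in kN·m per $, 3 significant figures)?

After converting to SI:
  sample Q: σ_y = 151.0 MPa, ρ = 7140 kg/m³, cost = 0.5770 $/kg
  sample C: σ_y = 67.80 MPa, ρ = 1111 kg/m³, cost = 2.660 $/kg
  sample F: σ_y = 331.6 MPa, ρ = 8874 kg/m³, cost = 6.834 $/kg
  sample J: σ_y = 1730 MPa, ρ = 8061 kg/m³, cost = 22.00 $/kg
  sample D: σ_y = 56.10 MPa, ρ = 2220 kg/m³, cost = 4.950 $/kg
  sample V: σ_y = 916.0 MPa, ρ = 4538 kg/m³, cost = 33.07 $/kg
  sample Q: M = 36.7 kN·m per $
  sample C: M = 22.9 kN·m per $
  sample J: M = 9.76 kN·m per $
  sample V: M = 6.10 kN·m per $
  sample F: M = 5.47 kN·m per $
  sample D: M = 5.11 kN·m per $
The maximum is for sample Q.

sample Q, M = 36.7 kN·m per $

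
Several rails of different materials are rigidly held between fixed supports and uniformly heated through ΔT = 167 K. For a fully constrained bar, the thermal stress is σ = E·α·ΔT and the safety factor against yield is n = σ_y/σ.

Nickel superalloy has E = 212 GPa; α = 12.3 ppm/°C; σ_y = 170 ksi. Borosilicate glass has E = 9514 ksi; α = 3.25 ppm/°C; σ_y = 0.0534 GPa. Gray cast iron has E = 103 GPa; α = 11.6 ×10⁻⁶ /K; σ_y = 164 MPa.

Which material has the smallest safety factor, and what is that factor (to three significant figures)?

Per material, after unit conversion:
  nickel superalloy: E = 212.0, α = 12.3, σ_y = 1172 → σ = 435 MPa, n = 2.69
  borosilicate glass: E = 65.60, α = 3.25, σ_y = 53.40 → σ = 35.6 MPa, n = 1.50
  gray cast iron: E = 103.0, α = 11.6, σ_y = 164.0 → σ = 200 MPa, n = 0.822
Gray cast iron has the lowest safety factor, n = 0.822.

gray cast iron, n = 0.822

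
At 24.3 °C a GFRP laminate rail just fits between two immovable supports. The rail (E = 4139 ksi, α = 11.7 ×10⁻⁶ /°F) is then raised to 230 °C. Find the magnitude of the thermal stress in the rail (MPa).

124 MPa

E = 4139 ksi = 28.54 GPa.
α = 11.7×10⁻⁶/°F × 9/5 = 21.1×10⁻⁶/K.
ΔT = 205.7 K. Constrained thermal stress σ = E·α·ΔT = 28.54×10³ MPa × 21.1×10⁻⁶ × 205.7 = 124 MPa (compressive).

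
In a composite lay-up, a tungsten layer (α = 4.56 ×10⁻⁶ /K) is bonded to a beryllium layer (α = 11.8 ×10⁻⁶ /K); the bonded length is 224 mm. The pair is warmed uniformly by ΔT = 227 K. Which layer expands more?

beryllium

α(tungsten) = 4.56×10⁻⁶/K vs α(beryllium) = 11.8×10⁻⁶/K.
Higher α expands more for the same ΔT: beryllium.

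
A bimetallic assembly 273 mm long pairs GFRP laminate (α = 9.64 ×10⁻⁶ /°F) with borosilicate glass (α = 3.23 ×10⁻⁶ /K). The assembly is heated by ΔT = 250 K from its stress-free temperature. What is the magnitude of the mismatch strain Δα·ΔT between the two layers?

GFRP laminate: α = 9.64×10⁻⁶/°F × 9/5 = 17.4×10⁻⁶/K.
Δα = |17.4 − 3.23|×10⁻⁶/K = 14.1×10⁻⁶/K.
Mismatch strain = Δα·ΔT = 14.1×10⁻⁶ × 250.0 = 3.53×10⁻³.

3.53×10⁻³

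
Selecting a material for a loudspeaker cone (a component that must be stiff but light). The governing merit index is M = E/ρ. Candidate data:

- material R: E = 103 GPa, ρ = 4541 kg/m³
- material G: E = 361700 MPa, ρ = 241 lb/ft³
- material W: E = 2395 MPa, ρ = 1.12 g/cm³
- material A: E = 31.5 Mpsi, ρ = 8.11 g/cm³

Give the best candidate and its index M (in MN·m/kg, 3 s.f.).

material G, M = 93.7 MN·m/kg

Putting every candidate on a common basis:
  material R: E = 103.0 GPa, ρ = 4541 kg/m³
  material G: E = 361.7 GPa, ρ = 3860 kg/m³
  material W: E = 2.395 GPa, ρ = 1120 kg/m³
  material A: E = 217.2 GPa, ρ = 8110 kg/m³
  material G: M = 93.7 MN·m/kg
  material A: M = 26.8 MN·m/kg
  material R: M = 22.7 MN·m/kg
  material W: M = 2.14 MN·m/kg
Material G ranks first.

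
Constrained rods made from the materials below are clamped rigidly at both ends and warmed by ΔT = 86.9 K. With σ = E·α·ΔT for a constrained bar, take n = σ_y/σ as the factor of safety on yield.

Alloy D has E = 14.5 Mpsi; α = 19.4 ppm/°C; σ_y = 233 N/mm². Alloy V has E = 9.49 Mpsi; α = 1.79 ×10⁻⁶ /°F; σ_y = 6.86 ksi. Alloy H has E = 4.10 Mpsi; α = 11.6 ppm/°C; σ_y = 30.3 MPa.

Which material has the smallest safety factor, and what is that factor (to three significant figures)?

alloy H, n = 1.06

With everything in SI (GPa, ×10⁻⁶/K, MPa):
  alloy D: E = 99.97, α = 19.4, σ_y = 233.0 → σ = 169 MPa, n = 1.38
  alloy V: E = 65.43, α = 3.22, σ_y = 47.30 → σ = 18.3 MPa, n = 2.58
  alloy H: E = 28.27, α = 11.6, σ_y = 30.30 → σ = 28.5 MPa, n = 1.06
Smallest n: alloy H with n = 1.06.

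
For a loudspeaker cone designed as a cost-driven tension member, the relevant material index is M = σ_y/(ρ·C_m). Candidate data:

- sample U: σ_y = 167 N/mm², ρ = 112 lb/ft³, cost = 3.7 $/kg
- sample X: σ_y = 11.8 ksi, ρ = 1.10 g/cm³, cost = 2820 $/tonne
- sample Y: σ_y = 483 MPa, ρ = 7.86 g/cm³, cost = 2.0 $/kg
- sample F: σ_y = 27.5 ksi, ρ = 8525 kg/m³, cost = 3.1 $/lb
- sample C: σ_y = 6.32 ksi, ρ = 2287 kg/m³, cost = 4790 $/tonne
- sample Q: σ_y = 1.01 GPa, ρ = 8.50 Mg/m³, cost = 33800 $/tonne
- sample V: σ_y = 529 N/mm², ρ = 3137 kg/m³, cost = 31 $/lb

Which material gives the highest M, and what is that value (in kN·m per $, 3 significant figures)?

Putting every candidate on a common basis:
  sample U: σ_y = 167.0 MPa, ρ = 1794 kg/m³, cost = 3.700 $/kg
  sample X: σ_y = 81.36 MPa, ρ = 1100 kg/m³, cost = 2.820 $/kg
  sample Y: σ_y = 483.0 MPa, ρ = 7860 kg/m³, cost = 2.000 $/kg
  sample F: σ_y = 189.6 MPa, ρ = 8525 kg/m³, cost = 6.834 $/kg
  sample C: σ_y = 43.57 MPa, ρ = 2287 kg/m³, cost = 4.790 $/kg
  sample Q: σ_y = 1010 MPa, ρ = 8500 kg/m³, cost = 33.80 $/kg
  sample V: σ_y = 529.0 MPa, ρ = 3137 kg/m³, cost = 68.34 $/kg
  sample Y: M = 30.7 kN·m per $
  sample X: M = 26.2 kN·m per $
  sample U: M = 25.2 kN·m per $
  sample C: M = 3.98 kN·m per $
  sample Q: M = 3.52 kN·m per $
  sample F: M = 3.25 kN·m per $
  sample V: M = 2.47 kN·m per $
Sample Y has the largest M.

sample Y, M = 30.7 kN·m per $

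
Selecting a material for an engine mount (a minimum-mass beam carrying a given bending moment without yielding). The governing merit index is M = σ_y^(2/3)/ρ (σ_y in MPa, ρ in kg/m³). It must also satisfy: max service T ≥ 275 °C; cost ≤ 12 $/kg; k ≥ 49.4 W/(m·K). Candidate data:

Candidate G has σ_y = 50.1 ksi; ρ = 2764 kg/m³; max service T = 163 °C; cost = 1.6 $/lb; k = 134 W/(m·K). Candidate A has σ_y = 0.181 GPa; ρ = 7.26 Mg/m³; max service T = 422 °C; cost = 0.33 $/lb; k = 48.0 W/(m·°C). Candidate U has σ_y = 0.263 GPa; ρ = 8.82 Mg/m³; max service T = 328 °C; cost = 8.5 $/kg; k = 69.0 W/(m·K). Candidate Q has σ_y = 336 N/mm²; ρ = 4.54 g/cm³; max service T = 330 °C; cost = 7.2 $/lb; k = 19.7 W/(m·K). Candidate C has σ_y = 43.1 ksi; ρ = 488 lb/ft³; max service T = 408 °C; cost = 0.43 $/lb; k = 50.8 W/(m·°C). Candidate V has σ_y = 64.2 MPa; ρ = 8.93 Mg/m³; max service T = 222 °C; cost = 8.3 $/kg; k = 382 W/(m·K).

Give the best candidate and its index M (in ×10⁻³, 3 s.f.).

candidate C, M = 5.70×10⁻³

Screen on constraints: max service T ≥ 275 °C; cost ≤ 12 $/kg; k ≥ 49.4 W/(m·K). Survivors: candidate U, candidate C.
Putting every candidate on a common basis:
  candidate U: σ_y = 263.0 MPa, ρ = 8820 kg/m³
  candidate C: σ_y = 297.2 MPa, ρ = 7817 kg/m³
  candidate C: M = 5.70×10⁻³
  candidate U: M = 4.65×10⁻³
Highest index: candidate C.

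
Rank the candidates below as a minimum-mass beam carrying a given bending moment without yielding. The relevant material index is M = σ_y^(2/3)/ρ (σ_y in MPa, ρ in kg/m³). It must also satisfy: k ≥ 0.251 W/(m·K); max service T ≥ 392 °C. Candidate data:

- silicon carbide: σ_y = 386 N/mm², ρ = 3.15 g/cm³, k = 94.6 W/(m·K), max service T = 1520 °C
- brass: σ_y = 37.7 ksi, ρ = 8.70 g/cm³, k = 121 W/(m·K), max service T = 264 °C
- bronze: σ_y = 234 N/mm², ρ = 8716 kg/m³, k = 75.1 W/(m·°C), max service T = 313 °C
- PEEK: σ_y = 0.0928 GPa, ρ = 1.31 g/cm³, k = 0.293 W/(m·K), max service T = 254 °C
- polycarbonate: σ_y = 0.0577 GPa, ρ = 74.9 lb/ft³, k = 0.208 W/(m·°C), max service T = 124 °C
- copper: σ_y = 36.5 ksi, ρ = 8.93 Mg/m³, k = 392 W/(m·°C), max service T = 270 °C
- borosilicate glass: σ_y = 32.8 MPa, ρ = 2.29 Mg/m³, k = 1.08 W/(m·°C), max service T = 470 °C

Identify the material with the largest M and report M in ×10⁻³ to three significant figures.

Screen on constraints: k ≥ 0.251 W/(m·K); max service T ≥ 392 °C. Survivors: silicon carbide, borosilicate glass.
In SI units:
  silicon carbide: σ_y = 386.0 MPa, ρ = 3150 kg/m³
  borosilicate glass: σ_y = 32.80 MPa, ρ = 2290 kg/m³
  silicon carbide: M = 16.8×10⁻³
  borosilicate glass: M = 4.47×10⁻³
Silicon carbide ranks first.

silicon carbide, M = 16.8×10⁻³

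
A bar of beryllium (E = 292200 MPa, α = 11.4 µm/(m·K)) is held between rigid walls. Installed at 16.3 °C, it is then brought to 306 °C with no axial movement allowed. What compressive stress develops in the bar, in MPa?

965 MPa

E = 292200 MPa = 292.2 GPa.
ΔT = 289.7 K. Constrained thermal stress σ = E·α·ΔT = 292.2×10³ MPa × 11.4×10⁻⁶ × 289.7 = 965 MPa (compressive).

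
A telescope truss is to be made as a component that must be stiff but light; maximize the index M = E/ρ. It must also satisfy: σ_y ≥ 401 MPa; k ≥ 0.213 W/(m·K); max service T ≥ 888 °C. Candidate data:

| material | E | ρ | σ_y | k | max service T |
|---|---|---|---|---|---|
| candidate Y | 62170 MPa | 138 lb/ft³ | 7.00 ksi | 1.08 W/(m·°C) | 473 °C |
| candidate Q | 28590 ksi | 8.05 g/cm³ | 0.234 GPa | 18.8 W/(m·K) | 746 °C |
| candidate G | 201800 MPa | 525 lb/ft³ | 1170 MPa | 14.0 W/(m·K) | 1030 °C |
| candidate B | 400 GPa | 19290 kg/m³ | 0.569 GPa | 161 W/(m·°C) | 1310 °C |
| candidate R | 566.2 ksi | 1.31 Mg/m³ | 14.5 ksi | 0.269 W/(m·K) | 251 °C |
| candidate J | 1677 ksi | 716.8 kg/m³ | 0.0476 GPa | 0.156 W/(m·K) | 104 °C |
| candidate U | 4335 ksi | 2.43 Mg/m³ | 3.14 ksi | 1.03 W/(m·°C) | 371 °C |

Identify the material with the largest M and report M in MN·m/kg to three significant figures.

Screen on constraints: σ_y ≥ 401 MPa; k ≥ 0.213 W/(m·K); max service T ≥ 888 °C. Survivors: candidate G, candidate B.
Putting every candidate on a common basis:
  candidate G: E = 201.8 GPa, ρ = 8410 kg/m³
  candidate B: E = 400.0 GPa, ρ = 19290 kg/m³
  candidate G: M = 24.0 MN·m/kg
  candidate B: M = 20.7 MN·m/kg
The maximum is for candidate G.

candidate G, M = 24.0 MN·m/kg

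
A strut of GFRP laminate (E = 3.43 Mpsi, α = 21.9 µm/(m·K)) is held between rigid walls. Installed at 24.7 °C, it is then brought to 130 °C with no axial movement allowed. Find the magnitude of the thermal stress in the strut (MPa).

E = 3.43 Mpsi = 23.65 GPa.
ΔT = 105.3 K. Constrained thermal stress σ = E·α·ΔT = 23.65×10³ MPa × 21.9×10⁻⁶ × 105.3 = 54.5 MPa (compressive).

54.5 MPa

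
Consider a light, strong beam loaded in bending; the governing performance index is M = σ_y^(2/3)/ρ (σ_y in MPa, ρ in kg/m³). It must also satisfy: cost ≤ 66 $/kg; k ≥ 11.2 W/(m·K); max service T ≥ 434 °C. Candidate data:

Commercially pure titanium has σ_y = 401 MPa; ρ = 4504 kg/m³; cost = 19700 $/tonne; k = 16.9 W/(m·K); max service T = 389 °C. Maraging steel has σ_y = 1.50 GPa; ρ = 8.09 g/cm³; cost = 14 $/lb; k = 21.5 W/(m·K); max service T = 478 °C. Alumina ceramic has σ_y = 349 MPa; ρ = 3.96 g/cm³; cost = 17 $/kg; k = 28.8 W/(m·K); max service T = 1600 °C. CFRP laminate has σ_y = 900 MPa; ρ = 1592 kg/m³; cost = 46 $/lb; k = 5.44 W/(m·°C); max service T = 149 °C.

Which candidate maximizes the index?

Screen on constraints: cost ≤ 66 $/kg; k ≥ 11.2 W/(m·K); max service T ≥ 434 °C. Survivors: maraging steel, alumina ceramic.
After converting to SI:
  maraging steel: σ_y = 1500 MPa, ρ = 8090 kg/m³
  alumina ceramic: σ_y = 349.0 MPa, ρ = 3960 kg/m³
  maraging steel: M = 16.2×10⁻³
  alumina ceramic: M = 12.5×10⁻³
Maraging steel has the largest M.

maraging steel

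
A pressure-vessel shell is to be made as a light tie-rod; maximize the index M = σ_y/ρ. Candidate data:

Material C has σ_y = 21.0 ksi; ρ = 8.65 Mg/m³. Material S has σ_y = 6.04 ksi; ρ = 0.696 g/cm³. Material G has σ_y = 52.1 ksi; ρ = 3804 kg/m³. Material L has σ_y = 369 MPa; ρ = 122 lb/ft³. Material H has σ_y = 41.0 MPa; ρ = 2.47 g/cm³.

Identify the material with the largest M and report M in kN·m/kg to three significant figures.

In SI units:
  material C: σ_y = 144.8 MPa, ρ = 8650 kg/m³
  material S: σ_y = 41.64 MPa, ρ = 696.0 kg/m³
  material G: σ_y = 359.2 MPa, ρ = 3804 kg/m³
  material L: σ_y = 369.0 MPa, ρ = 1954 kg/m³
  material H: σ_y = 41.00 MPa, ρ = 2470 kg/m³
  material L: M = 189 kN·m/kg
  material G: M = 94.4 kN·m/kg
  material S: M = 59.8 kN·m/kg
  material C: M = 16.7 kN·m/kg
  material H: M = 16.6 kN·m/kg
Highest index: material L.

material L, M = 189 kN·m/kg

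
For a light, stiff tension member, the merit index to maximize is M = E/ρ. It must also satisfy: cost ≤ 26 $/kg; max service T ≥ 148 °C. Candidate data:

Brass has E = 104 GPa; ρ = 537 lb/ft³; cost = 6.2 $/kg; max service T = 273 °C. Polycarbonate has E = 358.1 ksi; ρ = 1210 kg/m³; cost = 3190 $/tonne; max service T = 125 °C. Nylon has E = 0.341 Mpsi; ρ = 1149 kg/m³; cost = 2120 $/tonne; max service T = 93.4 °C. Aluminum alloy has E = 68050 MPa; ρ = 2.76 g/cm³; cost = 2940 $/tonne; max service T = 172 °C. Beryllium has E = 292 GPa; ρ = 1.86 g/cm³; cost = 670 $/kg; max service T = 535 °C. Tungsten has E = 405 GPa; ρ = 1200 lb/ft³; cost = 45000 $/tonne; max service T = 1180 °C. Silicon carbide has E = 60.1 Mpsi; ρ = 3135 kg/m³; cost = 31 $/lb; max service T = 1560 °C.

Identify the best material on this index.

aluminum alloy

Screen on constraints: cost ≤ 26 $/kg; max service T ≥ 148 °C. Survivors: brass, aluminum alloy.
Convert each candidate to consistent units, then evaluate M:
  brass: E = 104.0 GPa, ρ = 8602 kg/m³
  aluminum alloy: E = 68.05 GPa, ρ = 2760 kg/m³
  aluminum alloy: M = 24.7 MN·m/kg
  brass: M = 12.1 MN·m/kg
The maximum is for aluminum alloy.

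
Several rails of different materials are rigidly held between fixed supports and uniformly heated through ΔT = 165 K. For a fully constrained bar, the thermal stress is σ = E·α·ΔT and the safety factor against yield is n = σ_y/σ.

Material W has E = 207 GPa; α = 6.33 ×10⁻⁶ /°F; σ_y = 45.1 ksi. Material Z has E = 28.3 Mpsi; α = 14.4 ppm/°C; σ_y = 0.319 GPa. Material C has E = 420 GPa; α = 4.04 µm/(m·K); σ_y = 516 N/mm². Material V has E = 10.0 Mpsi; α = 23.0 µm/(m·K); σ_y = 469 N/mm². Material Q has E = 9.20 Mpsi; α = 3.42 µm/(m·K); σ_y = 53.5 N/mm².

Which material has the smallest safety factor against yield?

material Z

With everything in SI (GPa, ×10⁻⁶/K, MPa):
  material W: E = 207.0, α = 11.4, σ_y = 311.0 → σ = 389 MPa, n = 0.799
  material Z: E = 195.1, α = 14.4, σ_y = 319.0 → σ = 464 MPa, n = 0.688
  material C: E = 420.0, α = 4.04, σ_y = 516.0 → σ = 280 MPa, n = 1.84
  material V: E = 68.95, α = 23.0, σ_y = 469.0 → σ = 262 MPa, n = 1.79
  material Q: E = 63.43, α = 3.42, σ_y = 53.50 → σ = 35.8 MPa, n = 1.49
Material Z has the lowest safety factor, n = 0.688.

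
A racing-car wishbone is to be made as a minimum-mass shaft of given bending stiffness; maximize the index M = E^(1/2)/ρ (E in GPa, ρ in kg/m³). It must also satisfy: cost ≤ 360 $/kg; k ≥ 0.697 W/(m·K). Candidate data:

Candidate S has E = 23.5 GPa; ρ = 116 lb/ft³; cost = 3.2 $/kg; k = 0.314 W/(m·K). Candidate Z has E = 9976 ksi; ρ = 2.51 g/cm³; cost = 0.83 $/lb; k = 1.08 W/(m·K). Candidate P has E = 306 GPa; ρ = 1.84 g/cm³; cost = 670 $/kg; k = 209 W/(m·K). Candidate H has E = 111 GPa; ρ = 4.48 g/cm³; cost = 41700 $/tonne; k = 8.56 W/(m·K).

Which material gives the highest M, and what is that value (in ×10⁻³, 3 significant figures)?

Screen on constraints: cost ≤ 360 $/kg; k ≥ 0.697 W/(m·K). Survivors: candidate Z, candidate H.
Putting every candidate on a common basis:
  candidate Z: E = 68.78 GPa, ρ = 2510 kg/m³
  candidate H: E = 111.0 GPa, ρ = 4480 kg/m³
  candidate Z: M = 3.30×10⁻³
  candidate H: M = 2.35×10⁻³
Highest index: candidate Z.

candidate Z, M = 3.30×10⁻³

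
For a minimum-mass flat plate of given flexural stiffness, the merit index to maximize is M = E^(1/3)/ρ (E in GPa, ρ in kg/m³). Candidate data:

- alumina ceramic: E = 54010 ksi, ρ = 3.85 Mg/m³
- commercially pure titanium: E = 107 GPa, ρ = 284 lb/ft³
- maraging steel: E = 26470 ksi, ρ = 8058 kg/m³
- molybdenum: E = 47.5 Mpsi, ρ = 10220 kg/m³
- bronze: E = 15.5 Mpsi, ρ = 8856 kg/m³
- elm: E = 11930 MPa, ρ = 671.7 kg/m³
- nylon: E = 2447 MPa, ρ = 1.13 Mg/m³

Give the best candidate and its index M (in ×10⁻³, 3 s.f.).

Convert each candidate to consistent units, then evaluate M:
  alumina ceramic: E = 372.4 GPa, ρ = 3850 kg/m³
  commercially pure titanium: E = 107.0 GPa, ρ = 4549 kg/m³
  maraging steel: E = 182.5 GPa, ρ = 8058 kg/m³
  molybdenum: E = 327.5 GPa, ρ = 10220 kg/m³
  bronze: E = 106.9 GPa, ρ = 8856 kg/m³
  elm: E = 11.93 GPa, ρ = 671.7 kg/m³
  nylon: E = 2.447 GPa, ρ = 1130 kg/m³
  elm: M = 3.40×10⁻³
  alumina ceramic: M = 1.87×10⁻³
  nylon: M = 1.19×10⁻³
  commercially pure titanium: M = 1.04×10⁻³
  maraging steel: M = 0.704×10⁻³
  molybdenum: M = 0.674×10⁻³
  bronze: M = 0.536×10⁻³
Elm ranks first.

elm, M = 3.40×10⁻³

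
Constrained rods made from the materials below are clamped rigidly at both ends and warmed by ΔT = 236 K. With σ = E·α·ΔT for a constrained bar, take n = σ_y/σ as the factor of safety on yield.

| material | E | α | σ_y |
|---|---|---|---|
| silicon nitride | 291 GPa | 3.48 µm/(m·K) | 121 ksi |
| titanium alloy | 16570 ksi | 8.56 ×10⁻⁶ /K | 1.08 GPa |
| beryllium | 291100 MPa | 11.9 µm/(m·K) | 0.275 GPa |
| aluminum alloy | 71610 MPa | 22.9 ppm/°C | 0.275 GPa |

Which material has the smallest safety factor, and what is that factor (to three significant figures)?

beryllium, n = 0.336

Per material, after unit conversion:
  silicon nitride: E = 291.0, α = 3.48, σ_y = 834.3 → σ = 239 MPa, n = 3.49
  titanium alloy: E = 114.2, α = 8.56, σ_y = 1080 → σ = 231 MPa, n = 4.68
  beryllium: E = 291.1, α = 11.9, σ_y = 275.0 → σ = 818 MPa, n = 0.336
  aluminum alloy: E = 71.61, α = 22.9, σ_y = 275.0 → σ = 387 MPa, n = 0.711
Beryllium has the lowest safety factor, n = 0.336.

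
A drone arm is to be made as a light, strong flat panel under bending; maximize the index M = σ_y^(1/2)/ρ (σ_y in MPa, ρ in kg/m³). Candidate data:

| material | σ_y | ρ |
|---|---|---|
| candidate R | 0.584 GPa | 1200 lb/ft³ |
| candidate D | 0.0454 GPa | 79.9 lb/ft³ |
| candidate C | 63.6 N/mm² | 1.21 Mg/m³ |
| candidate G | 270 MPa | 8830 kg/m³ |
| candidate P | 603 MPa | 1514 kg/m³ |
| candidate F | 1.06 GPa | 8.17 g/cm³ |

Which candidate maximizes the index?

Normalizing units and computing the index:
  candidate R: σ_y = 584.0 MPa, ρ = 19220 kg/m³
  candidate D: σ_y = 45.40 MPa, ρ = 1280 kg/m³
  candidate C: σ_y = 63.60 MPa, ρ = 1210 kg/m³
  candidate G: σ_y = 270.0 MPa, ρ = 8830 kg/m³
  candidate P: σ_y = 603.0 MPa, ρ = 1514 kg/m³
  candidate F: σ_y = 1060 MPa, ρ = 8170 kg/m³
  candidate P: M = 16.2×10⁻³
  candidate C: M = 6.59×10⁻³
  candidate D: M = 5.26×10⁻³
  candidate F: M = 3.99×10⁻³
  candidate G: M = 1.86×10⁻³
  candidate R: M = 1.26×10⁻³
Candidate P ranks first.

candidate P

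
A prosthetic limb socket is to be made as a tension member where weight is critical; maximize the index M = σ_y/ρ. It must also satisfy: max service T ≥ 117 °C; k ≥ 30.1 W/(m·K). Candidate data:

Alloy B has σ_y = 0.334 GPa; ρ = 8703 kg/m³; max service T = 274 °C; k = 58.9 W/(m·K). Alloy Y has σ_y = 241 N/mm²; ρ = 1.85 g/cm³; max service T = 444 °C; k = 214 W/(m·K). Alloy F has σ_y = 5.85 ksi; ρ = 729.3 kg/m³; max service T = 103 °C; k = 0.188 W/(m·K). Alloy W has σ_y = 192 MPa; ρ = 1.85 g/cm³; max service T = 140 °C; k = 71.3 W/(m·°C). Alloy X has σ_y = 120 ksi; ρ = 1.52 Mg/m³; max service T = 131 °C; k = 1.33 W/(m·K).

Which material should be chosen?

Screen on constraints: max service T ≥ 117 °C; k ≥ 30.1 W/(m·K). Survivors: alloy B, alloy Y, alloy W.
Putting every candidate on a common basis:
  alloy B: σ_y = 334.0 MPa, ρ = 8703 kg/m³
  alloy Y: σ_y = 241.0 MPa, ρ = 1850 kg/m³
  alloy W: σ_y = 192.0 MPa, ρ = 1850 kg/m³
  alloy Y: M = 130 kN·m/kg
  alloy W: M = 104 kN·m/kg
  alloy B: M = 38.4 kN·m/kg
Highest index: alloy Y.

alloy Y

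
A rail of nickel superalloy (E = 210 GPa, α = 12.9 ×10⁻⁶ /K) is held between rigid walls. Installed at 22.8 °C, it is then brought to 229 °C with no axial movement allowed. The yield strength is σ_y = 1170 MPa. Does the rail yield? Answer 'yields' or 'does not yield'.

ΔT = 206.2 K. Constrained thermal stress σ = E·α·ΔT = 210.0×10³ MPa × 12.9×10⁻⁶ × 206.2 = 559 MPa (compressive).
Compare to σ_y = 1170 MPa: σ < σ_y, so it does not yield.

does not yield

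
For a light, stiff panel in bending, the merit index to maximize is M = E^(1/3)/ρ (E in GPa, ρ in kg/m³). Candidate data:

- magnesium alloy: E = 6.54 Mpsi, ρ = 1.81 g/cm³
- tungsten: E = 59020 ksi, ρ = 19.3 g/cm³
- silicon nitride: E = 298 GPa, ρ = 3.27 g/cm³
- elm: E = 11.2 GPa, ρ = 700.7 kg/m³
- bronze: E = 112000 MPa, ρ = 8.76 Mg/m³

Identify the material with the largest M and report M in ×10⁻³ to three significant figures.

Normalizing units and computing the index:
  magnesium alloy: E = 45.09 GPa, ρ = 1810 kg/m³
  tungsten: E = 406.9 GPa, ρ = 19300 kg/m³
  silicon nitride: E = 298.0 GPa, ρ = 3270 kg/m³
  elm: E = 11.20 GPa, ρ = 700.7 kg/m³
  bronze: E = 112.0 GPa, ρ = 8760 kg/m³
  elm: M = 3.19×10⁻³
  silicon nitride: M = 2.04×10⁻³
  magnesium alloy: M = 1.97×10⁻³
  bronze: M = 0.550×10⁻³
  tungsten: M = 0.384×10⁻³
Elm has the largest M.

elm, M = 3.19×10⁻³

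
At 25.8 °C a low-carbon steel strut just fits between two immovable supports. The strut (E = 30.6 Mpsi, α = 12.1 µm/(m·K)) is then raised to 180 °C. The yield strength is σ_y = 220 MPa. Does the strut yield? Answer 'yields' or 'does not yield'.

E = 30.6 Mpsi = 211.0 GPa.
ΔT = 154.2 K. Constrained thermal stress σ = E·α·ΔT = 211.0×10³ MPa × 12.1×10⁻⁶ × 154.2 = 394 MPa (compressive).
Compare to σ_y = 220 MPa: σ ≥ σ_y, so it yields.

yields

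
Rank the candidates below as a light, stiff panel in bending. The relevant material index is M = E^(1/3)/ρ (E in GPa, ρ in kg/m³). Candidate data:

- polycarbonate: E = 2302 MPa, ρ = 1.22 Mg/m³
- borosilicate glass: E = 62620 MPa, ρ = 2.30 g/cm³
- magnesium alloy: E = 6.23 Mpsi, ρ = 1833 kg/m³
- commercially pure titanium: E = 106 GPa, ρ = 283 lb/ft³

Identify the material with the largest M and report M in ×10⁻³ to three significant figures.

Putting every candidate on a common basis:
  polycarbonate: E = 2.302 GPa, ρ = 1220 kg/m³
  borosilicate glass: E = 62.62 GPa, ρ = 2300 kg/m³
  magnesium alloy: E = 42.95 GPa, ρ = 1833 kg/m³
  commercially pure titanium: E = 106.0 GPa, ρ = 4533 kg/m³
  magnesium alloy: M = 1.91×10⁻³
  borosilicate glass: M = 1.73×10⁻³
  polycarbonate: M = 1.08×10⁻³
  commercially pure titanium: M = 1.04×10⁻³
Magnesium alloy ranks first.

magnesium alloy, M = 1.91×10⁻³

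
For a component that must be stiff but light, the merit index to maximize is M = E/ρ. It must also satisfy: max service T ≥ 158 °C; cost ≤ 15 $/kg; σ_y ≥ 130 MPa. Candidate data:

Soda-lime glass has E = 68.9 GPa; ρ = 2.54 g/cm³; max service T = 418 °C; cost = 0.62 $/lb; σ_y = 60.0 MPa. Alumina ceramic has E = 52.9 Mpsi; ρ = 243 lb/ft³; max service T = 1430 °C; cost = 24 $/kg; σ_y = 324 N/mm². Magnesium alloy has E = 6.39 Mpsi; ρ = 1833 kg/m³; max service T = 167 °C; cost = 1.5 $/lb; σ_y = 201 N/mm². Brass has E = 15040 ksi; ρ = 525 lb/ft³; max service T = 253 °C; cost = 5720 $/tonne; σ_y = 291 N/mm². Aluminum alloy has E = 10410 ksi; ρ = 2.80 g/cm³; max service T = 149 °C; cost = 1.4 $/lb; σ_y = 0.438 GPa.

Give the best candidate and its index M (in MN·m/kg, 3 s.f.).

Screen on constraints: max service T ≥ 158 °C; cost ≤ 15 $/kg; σ_y ≥ 130 MPa. Survivors: magnesium alloy, brass.
Normalizing units and computing the index:
  magnesium alloy: E = 44.06 GPa, ρ = 1833 kg/m³
  brass: E = 103.7 GPa, ρ = 8410 kg/m³
  magnesium alloy: M = 24.0 MN·m/kg
  brass: M = 12.3 MN·m/kg
The maximum is for magnesium alloy.

magnesium alloy, M = 24.0 MN·m/kg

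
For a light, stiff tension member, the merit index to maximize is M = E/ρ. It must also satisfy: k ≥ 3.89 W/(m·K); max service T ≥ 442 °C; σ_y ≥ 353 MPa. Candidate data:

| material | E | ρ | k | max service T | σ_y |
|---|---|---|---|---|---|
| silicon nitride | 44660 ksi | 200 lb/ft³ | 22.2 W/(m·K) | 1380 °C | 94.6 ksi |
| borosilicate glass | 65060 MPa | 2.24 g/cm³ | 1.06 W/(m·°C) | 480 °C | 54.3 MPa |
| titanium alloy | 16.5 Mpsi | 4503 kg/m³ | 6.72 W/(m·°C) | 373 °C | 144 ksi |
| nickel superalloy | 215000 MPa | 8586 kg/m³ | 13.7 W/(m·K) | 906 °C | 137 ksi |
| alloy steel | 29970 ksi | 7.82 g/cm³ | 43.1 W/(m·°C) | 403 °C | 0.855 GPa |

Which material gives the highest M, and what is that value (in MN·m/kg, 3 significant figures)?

silicon nitride, M = 96.1 MN·m/kg

Screen on constraints: k ≥ 3.89 W/(m·K); max service T ≥ 442 °C; σ_y ≥ 353 MPa. Survivors: silicon nitride, nickel superalloy.
In SI units:
  silicon nitride: E = 307.9 GPa, ρ = 3204 kg/m³
  nickel superalloy: E = 215.0 GPa, ρ = 8586 kg/m³
  silicon nitride: M = 96.1 MN·m/kg
  nickel superalloy: M = 25.0 MN·m/kg
The maximum is for silicon nitride.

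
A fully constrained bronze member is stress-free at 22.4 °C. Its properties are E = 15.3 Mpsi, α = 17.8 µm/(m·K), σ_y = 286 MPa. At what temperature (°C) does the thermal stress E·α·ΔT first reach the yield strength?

E = 15.3 Mpsi = 105.5 GPa.
E·α·ΔT = 286.0 MPa ⇒ ΔT = 286.0 / (105.5×10³ × 17.8×10⁻⁶) = 152.3 K.
T = 22.4 + 152.3 = 174.7 °C.

175 °C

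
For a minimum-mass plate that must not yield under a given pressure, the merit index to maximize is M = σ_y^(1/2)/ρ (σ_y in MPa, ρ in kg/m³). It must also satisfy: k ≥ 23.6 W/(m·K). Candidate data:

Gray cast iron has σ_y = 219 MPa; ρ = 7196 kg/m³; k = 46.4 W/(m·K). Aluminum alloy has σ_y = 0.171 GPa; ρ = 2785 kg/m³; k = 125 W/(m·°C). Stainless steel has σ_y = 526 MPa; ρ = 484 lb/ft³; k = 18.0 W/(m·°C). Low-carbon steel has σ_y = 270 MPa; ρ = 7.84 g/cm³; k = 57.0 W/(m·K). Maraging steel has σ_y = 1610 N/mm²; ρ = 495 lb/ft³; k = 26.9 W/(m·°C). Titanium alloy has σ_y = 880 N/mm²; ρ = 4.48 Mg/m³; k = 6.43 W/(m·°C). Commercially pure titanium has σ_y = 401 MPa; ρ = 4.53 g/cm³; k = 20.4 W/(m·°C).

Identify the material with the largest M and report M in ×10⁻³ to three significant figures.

maraging steel, M = 5.06×10⁻³

Screen on constraints: k ≥ 23.6 W/(m·K). Survivors: gray cast iron, aluminum alloy, low-carbon steel, maraging steel.
Normalizing units and computing the index:
  gray cast iron: σ_y = 219.0 MPa, ρ = 7196 kg/m³
  aluminum alloy: σ_y = 171.0 MPa, ρ = 2785 kg/m³
  low-carbon steel: σ_y = 270.0 MPa, ρ = 7840 kg/m³
  maraging steel: σ_y = 1610 MPa, ρ = 7929 kg/m³
  maraging steel: M = 5.06×10⁻³
  aluminum alloy: M = 4.70×10⁻³
  low-carbon steel: M = 2.10×10⁻³
  gray cast iron: M = 2.06×10⁻³
Highest index: maraging steel.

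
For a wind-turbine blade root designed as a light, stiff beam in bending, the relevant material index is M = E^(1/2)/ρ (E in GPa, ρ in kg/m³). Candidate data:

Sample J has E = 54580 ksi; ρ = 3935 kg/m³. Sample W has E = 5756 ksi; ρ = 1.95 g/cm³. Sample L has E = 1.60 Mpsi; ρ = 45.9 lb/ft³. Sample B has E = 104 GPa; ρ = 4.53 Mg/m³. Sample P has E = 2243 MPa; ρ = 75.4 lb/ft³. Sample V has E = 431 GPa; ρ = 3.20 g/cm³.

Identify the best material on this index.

sample V

Convert each candidate to consistent units, then evaluate M:
  sample J: E = 376.3 GPa, ρ = 3935 kg/m³
  sample W: E = 39.69 GPa, ρ = 1950 kg/m³
  sample L: E = 11.03 GPa, ρ = 735.2 kg/m³
  sample B: E = 104.0 GPa, ρ = 4530 kg/m³
  sample P: E = 2.243 GPa, ρ = 1208 kg/m³
  sample V: E = 431.0 GPa, ρ = 3200 kg/m³
  sample V: M = 6.49×10⁻³
  sample J: M = 4.93×10⁻³
  sample L: M = 4.52×10⁻³
  sample W: M = 3.23×10⁻³
  sample B: M = 2.25×10⁻³
  sample P: M = 1.24×10⁻³
Sample V has the largest M.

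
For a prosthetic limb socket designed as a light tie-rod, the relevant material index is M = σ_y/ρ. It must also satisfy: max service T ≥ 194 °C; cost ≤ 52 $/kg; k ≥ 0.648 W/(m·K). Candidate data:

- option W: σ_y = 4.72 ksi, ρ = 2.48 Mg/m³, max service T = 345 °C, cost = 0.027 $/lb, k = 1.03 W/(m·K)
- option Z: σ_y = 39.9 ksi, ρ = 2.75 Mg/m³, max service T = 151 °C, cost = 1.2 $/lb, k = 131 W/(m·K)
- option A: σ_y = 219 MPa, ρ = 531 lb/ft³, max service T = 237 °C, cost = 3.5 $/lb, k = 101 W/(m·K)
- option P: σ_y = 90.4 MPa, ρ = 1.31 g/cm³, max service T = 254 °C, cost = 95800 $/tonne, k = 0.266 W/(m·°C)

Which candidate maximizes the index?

Screen on constraints: max service T ≥ 194 °C; cost ≤ 52 $/kg; k ≥ 0.648 W/(m·K). Survivors: option W, option A.
After converting to SI:
  option W: σ_y = 32.54 MPa, ρ = 2480 kg/m³
  option A: σ_y = 219.0 MPa, ρ = 8506 kg/m³
  option A: M = 25.7 kN·m/kg
  option W: M = 13.1 kN·m/kg
Option A has the largest M.

option A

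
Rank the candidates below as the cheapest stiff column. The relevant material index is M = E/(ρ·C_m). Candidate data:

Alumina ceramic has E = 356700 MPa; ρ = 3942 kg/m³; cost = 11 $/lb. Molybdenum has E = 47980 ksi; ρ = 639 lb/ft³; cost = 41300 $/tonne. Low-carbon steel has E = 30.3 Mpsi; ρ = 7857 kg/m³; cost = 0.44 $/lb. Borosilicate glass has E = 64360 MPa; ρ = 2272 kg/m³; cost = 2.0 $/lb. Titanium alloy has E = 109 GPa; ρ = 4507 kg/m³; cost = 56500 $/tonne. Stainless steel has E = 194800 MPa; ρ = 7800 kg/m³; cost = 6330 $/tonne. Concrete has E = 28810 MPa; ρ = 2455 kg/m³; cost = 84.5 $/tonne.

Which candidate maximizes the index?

concrete

In SI units:
  alumina ceramic: E = 356.7 GPa, ρ = 3942 kg/m³, cost = 24.25 $/kg
  molybdenum: E = 330.8 GPa, ρ = 10240 kg/m³, cost = 41.30 $/kg
  low-carbon steel: E = 208.9 GPa, ρ = 7857 kg/m³, cost = 0.9700 $/kg
  borosilicate glass: E = 64.36 GPa, ρ = 2272 kg/m³, cost = 4.409 $/kg
  titanium alloy: E = 109.0 GPa, ρ = 4507 kg/m³, cost = 56.50 $/kg
  stainless steel: E = 194.8 GPa, ρ = 7800 kg/m³, cost = 6.330 $/kg
  concrete: E = 28.81 GPa, ρ = 2455 kg/m³, cost = 0.08450 $/kg
  concrete: M = 139 MN·m per $
  low-carbon steel: M = 27.4 MN·m per $
  borosilicate glass: M = 6.42 MN·m per $
  stainless steel: M = 3.95 MN·m per $
  alumina ceramic: M = 3.73 MN·m per $
  molybdenum: M = 0.783 MN·m per $
  titanium alloy: M = 0.428 MN·m per $
Concrete has the largest M.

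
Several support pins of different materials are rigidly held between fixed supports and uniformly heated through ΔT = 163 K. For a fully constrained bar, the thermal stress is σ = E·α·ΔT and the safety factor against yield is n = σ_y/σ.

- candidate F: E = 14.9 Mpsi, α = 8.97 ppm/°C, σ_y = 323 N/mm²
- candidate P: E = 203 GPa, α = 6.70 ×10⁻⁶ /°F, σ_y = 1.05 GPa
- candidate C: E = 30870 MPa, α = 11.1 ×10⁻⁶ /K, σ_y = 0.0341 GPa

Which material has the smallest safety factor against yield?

Per material, after unit conversion:
  candidate F: E = 102.7, α = 8.97, σ_y = 323.0 → σ = 150 MPa, n = 2.15
  candidate P: E = 203.0, α = 12.1, σ_y = 1050 → σ = 399 MPa, n = 2.63
  candidate C: E = 30.87, α = 11.1, σ_y = 34.10 → σ = 55.9 MPa, n = 0.611
The minimum is candidate C at n = 0.611.

candidate C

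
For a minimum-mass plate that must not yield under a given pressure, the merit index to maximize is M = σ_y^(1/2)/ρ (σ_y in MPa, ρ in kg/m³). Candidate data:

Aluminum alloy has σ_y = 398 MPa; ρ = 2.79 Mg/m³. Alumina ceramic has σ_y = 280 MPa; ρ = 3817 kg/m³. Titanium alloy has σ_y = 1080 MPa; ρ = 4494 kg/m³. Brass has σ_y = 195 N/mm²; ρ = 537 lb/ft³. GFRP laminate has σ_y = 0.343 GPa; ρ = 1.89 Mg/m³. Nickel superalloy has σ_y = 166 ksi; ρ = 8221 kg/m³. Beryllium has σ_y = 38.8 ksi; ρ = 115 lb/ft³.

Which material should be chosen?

In SI units:
  aluminum alloy: σ_y = 398.0 MPa, ρ = 2790 kg/m³
  alumina ceramic: σ_y = 280.0 MPa, ρ = 3817 kg/m³
  titanium alloy: σ_y = 1080 MPa, ρ = 4494 kg/m³
  brass: σ_y = 195.0 MPa, ρ = 8602 kg/m³
  GFRP laminate: σ_y = 343.0 MPa, ρ = 1890 kg/m³
  nickel superalloy: σ_y = 1145 MPa, ρ = 8221 kg/m³
  beryllium: σ_y = 267.5 MPa, ρ = 1842 kg/m³
  GFRP laminate: M = 9.80×10⁻³
  beryllium: M = 8.88×10⁻³
  titanium alloy: M = 7.31×10⁻³
  aluminum alloy: M = 7.15×10⁻³
  alumina ceramic: M = 4.38×10⁻³
  nickel superalloy: M = 4.12×10⁻³
  brass: M = 1.62×10⁻³
GFRP laminate ranks first.

GFRP laminate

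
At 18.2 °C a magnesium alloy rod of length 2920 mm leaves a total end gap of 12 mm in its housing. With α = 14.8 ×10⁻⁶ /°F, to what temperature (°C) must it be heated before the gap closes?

172 °C

α = 14.8×10⁻⁶/°F × 9/5 = 26.6×10⁻⁶/K.
α·L₀·ΔT = 12.0 mm ⇒ ΔT = 12.0 / (26.6×10⁻⁶ × 2920.0) = 154.3 K.
T = 18.2 + 154.3 = 172.5 °C.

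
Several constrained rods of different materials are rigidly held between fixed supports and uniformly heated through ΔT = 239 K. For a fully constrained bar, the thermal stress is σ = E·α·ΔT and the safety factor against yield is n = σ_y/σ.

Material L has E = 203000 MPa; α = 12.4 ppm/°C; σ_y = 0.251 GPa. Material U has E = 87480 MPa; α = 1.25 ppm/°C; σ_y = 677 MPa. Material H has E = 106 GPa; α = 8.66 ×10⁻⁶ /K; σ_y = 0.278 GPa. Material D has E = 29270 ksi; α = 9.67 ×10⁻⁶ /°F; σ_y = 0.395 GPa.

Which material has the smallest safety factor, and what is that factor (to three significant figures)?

material L, n = 0.417

With everything in SI (GPa, ×10⁻⁶/K, MPa):
  material L: E = 203.0, α = 12.4, σ_y = 251.0 → σ = 602 MPa, n = 0.417
  material U: E = 87.48, α = 1.25, σ_y = 677.0 → σ = 26.1 MPa, n = 25.9
  material H: E = 106.0, α = 8.66, σ_y = 278.0 → σ = 219 MPa, n = 1.27
  material D: E = 201.8, α = 17.4, σ_y = 395.0 → σ = 840 MPa, n = 0.470
The minimum is material L at n = 0.417.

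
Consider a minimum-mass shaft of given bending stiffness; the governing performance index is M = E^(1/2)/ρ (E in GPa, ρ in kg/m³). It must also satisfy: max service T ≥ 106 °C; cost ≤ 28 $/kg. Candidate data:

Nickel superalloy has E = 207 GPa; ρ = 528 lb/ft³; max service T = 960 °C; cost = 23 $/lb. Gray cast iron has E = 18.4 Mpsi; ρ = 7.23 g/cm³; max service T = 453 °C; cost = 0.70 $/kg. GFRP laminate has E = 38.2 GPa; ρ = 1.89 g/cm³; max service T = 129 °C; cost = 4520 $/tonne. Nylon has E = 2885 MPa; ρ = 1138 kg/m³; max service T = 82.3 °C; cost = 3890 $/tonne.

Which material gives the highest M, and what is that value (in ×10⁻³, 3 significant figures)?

Screen on constraints: max service T ≥ 106 °C; cost ≤ 28 $/kg. Survivors: gray cast iron, GFRP laminate.
Convert each candidate to consistent units, then evaluate M:
  gray cast iron: E = 126.9 GPa, ρ = 7230 kg/m³
  GFRP laminate: E = 38.20 GPa, ρ = 1890 kg/m³
  GFRP laminate: M = 3.27×10⁻³
  gray cast iron: M = 1.56×10⁻³
GFRP laminate has the largest M.

GFRP laminate, M = 3.27×10⁻³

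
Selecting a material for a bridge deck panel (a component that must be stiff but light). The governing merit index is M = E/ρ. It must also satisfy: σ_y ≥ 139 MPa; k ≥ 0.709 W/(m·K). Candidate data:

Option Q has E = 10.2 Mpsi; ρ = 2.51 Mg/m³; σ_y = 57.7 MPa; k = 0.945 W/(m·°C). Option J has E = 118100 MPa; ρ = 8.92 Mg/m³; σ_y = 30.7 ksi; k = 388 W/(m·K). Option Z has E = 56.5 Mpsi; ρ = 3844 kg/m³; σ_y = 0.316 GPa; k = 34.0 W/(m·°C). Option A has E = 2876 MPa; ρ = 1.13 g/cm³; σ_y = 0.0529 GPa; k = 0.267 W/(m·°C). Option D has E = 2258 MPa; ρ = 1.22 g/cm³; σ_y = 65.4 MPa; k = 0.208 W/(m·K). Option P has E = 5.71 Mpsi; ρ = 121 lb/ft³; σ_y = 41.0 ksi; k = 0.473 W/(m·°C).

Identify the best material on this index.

Screen on constraints: σ_y ≥ 139 MPa; k ≥ 0.709 W/(m·K). Survivors: option J, option Z.
After converting to SI:
  option J: E = 118.1 GPa, ρ = 8920 kg/m³
  option Z: E = 389.6 GPa, ρ = 3844 kg/m³
  option Z: M = 101 MN·m/kg
  option J: M = 13.2 MN·m/kg
Option Z has the largest M.

option Z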